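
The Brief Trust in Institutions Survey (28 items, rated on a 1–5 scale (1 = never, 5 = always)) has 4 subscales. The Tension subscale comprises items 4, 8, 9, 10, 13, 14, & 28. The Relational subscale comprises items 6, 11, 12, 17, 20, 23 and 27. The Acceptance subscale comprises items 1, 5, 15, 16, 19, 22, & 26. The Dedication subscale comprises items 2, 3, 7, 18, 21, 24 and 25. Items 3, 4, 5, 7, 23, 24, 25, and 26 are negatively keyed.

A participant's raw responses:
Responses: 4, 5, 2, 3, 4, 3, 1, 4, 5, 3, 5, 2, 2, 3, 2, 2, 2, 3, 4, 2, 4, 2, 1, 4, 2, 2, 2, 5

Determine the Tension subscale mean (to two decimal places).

3.57

Tension items: 4, 8, 9, 10, 13, 14, 28.
Of these, item 4 is negatively keyed; on a 1–5 scale, reversed = 6 − raw.
  item 4: 6 − 3 = 3
  item 8: 4
  item 9: 5
  item 10: 3
  item 13: 2
  item 14: 3
  item 28: 5
Sum = 3 + 4 + 5 + 3 + 2 + 3 + 5 = 25
Mean = 25 / 7 = 3.57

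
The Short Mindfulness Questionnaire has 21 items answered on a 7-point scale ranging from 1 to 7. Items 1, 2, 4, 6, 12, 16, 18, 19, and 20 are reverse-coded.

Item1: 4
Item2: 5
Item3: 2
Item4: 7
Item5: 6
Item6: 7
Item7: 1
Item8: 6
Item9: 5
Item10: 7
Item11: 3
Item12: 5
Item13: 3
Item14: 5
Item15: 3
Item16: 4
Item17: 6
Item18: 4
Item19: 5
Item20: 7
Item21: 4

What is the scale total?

Reversing items 1, 2, 4, 6, 12, 16, 18, 19, & 20 with 8 − raw:
Total = (8−4) + (8−5) + 2 + (8−7) + 6 + (8−7) + 1 + 6 + 5 + 7 + 3 + (8−5) + 3 + 5 + 3 + (8−4) + 6 + (8−4) + (8−5) + (8−7) + 4
      = 4 + 3 + 2 + 1 + 6 + 1 + 1 + 6 + 5 + 7 + 3 + 3 + 3 + 5 + 3 + 4 + 6 + 4 + 3 + 1 + 4 = 75

75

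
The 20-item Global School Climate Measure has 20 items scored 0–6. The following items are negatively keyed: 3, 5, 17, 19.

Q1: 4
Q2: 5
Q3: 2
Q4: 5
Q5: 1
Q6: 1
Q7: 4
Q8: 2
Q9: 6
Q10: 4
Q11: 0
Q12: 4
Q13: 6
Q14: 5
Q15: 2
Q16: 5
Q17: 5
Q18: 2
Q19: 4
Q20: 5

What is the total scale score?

72

Apply reverse scoring (on a 0–6 scale, reversed = 6 − raw):
  item 3: 6 − 2 = 4
  item 5: 6 − 1 = 5
  item 17: 6 − 5 = 1
  item 19: 6 − 4 = 2
After reverse-coding: 4, 5, 4, 5, 5, 1, 4, 2, 6, 4, 0, 4, 6, 5, 2, 5, 1, 2, 2, 5
Total = 4 + 5 + 4 + 5 + 5 + 1 + 4 + 2 + 6 + 4 + 0 + 4 + 6 + 5 + 2 + 5 + 1 + 2 + 2 + 5 = 72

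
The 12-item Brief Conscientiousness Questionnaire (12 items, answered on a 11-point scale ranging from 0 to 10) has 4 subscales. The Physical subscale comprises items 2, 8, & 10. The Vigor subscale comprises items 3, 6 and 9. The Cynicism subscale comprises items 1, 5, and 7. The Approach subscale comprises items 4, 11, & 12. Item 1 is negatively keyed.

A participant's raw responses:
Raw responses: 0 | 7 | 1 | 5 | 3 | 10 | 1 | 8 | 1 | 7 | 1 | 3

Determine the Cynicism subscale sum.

14

Cynicism items: 1, 5, 7.
Of these, item 1 is negatively keyed; reversed = (0+10) − raw = 10 − raw.
  item 1: 10 − 0 = 10
  item 5: 3
  item 7: 1
Sum = 10 + 3 + 1 = 14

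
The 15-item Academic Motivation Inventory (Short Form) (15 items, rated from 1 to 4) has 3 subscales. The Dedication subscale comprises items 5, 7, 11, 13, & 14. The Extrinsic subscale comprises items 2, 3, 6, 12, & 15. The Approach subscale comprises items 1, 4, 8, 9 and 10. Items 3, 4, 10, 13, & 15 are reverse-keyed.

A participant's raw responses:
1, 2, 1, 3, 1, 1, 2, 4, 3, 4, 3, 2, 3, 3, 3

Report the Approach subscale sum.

Approach items: 1, 4, 8, 9, 10.
Of these, items 4 & 10 are reverse-keyed; reverse-coded value = 5 − response.
  item 1: 1
  item 4: 5 − 3 = 2
  item 8: 4
  item 9: 3
  item 10: 5 − 4 = 1
Sum = 1 + 2 + 4 + 3 + 1 = 11

11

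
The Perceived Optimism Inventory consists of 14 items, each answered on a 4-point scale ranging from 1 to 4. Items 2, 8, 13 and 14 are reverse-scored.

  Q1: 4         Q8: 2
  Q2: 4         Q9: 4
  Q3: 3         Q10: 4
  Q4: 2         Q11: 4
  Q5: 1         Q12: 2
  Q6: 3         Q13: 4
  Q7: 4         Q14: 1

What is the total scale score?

Reversing items 2, 8, 13 and 14 with 5 − raw:
Total = 4 + (5−4) + 3 + 2 + 1 + 3 + 4 + (5−2) + 4 + 4 + 4 + 2 + (5−4) + (5−1)
      = 4 + 1 + 3 + 2 + 1 + 3 + 4 + 3 + 4 + 4 + 4 + 2 + 1 + 4 = 40

40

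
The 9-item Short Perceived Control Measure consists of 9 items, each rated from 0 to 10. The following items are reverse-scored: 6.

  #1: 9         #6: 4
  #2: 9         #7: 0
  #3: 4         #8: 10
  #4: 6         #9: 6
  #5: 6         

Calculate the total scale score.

Reverse-coded items (reverse-coded value = 10 − response):
  item 6: 10 − 4 = 6
After reverse-coding: 9, 9, 4, 6, 6, 6, 0, 10, 6
Total = 9 + 9 + 4 + 6 + 6 + 6 + 0 + 10 + 6 = 56

56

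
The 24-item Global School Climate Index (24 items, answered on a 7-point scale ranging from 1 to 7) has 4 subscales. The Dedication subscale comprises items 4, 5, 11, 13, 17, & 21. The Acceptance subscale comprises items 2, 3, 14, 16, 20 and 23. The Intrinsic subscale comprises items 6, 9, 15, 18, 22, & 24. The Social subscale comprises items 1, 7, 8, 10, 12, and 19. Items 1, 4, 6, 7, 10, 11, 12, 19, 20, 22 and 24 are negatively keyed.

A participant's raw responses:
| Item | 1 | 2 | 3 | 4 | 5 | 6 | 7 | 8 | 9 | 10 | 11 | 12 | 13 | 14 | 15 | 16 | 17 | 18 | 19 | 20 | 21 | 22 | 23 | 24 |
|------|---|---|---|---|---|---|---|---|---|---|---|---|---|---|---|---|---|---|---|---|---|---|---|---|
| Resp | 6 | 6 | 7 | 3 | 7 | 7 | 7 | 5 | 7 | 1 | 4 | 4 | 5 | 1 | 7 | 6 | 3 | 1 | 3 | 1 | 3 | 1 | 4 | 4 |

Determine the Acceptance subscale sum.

31

Acceptance items: 2, 3, 14, 16, 20, 23.
Of these, item 20 is negatively keyed; reverse-coded value = 8 − response.
  item 2: 6
  item 3: 7
  item 14: 1
  item 16: 6
  item 20: 8 − 1 = 7
  item 23: 4
Sum = 6 + 7 + 1 + 6 + 7 + 4 = 31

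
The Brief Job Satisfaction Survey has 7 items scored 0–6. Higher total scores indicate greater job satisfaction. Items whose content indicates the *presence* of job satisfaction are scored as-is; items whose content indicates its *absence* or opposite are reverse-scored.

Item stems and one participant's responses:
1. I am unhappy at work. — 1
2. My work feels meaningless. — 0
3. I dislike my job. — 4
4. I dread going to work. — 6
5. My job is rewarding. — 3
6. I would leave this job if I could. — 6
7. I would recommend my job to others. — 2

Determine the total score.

18

Items 1, 2, 3, 4, 6 describe the absence/opposite of job satisfaction → reverse-score.
reversed = (0+6) − raw = 6 − raw.
  item 1: 6 − 1 = 5
  item 2: 6 − 0 = 6
  item 3: 6 − 4 = 2
  item 4: 6 − 6 = 0
  item 5: 3
  item 6: 6 − 6 = 0
  item 7: 2
Total = 5 + 6 + 2 + 0 + 3 + 0 + 2 = 18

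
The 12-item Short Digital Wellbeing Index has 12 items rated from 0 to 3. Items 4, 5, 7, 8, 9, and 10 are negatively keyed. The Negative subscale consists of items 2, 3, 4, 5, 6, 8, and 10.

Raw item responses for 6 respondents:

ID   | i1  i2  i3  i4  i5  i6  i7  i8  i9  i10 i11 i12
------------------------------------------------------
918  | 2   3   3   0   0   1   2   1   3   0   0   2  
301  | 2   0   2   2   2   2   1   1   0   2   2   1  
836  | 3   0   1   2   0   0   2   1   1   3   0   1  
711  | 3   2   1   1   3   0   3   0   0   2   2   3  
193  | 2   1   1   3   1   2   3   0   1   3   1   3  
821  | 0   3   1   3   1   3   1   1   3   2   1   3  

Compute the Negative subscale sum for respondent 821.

Respondent 821 raw: 0, 3, 1, 3, 1, 3, 1, 1, 3, 2, 1, 3.
Negative items: 2, 3, 4, 5, 6, 8, 10.
Reverse-coded (reverse-coded value = 3 − response):
  item 2: 3
  item 3: 1
  item 4: 3 − 3 = 0
  item 5: 3 − 1 = 2
  item 6: 3
  item 8: 3 − 1 = 2
  item 10: 3 − 2 = 1
Sum = 3 + 1 + 0 + 2 + 3 + 2 + 1 = 12

12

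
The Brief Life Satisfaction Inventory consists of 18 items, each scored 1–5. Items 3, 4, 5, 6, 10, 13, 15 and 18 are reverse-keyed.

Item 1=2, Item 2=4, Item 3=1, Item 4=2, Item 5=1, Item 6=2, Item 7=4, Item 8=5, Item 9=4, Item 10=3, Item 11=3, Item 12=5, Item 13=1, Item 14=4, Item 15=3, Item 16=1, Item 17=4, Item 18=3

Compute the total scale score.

68

Reversing items 3, 4, 5, 6, 10, 13, 15, and 18 with 6 − raw:
Total = 2 + 4 + (6−1) + (6−2) + (6−1) + (6−2) + 4 + 5 + 4 + (6−3) + 3 + 5 + (6−1) + 4 + (6−3) + 1 + 4 + (6−3)
      = 2 + 4 + 5 + 4 + 5 + 4 + 4 + 5 + 4 + 3 + 3 + 5 + 5 + 4 + 3 + 1 + 4 + 3 = 68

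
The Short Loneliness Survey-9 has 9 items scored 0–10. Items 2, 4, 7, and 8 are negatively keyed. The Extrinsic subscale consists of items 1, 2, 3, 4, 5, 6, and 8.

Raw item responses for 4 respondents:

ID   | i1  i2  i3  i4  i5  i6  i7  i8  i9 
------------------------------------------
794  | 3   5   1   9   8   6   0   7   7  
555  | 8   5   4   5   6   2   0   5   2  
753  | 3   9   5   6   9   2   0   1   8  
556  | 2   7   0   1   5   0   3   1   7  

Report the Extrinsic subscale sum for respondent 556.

Respondent 556 raw: 2, 7, 0, 1, 5, 0, 3, 1, 7.
Extrinsic items: 1, 2, 3, 4, 5, 6, 8.
Reverse-coded (on a 0–10 scale, reversed = 10 − raw):
  item 1: 2
  item 2: 10 − 7 = 3
  item 3: 0
  item 4: 10 − 1 = 9
  item 5: 5
  item 6: 0
  item 8: 10 − 1 = 9
Sum = 2 + 3 + 0 + 9 + 5 + 0 + 9 = 28

28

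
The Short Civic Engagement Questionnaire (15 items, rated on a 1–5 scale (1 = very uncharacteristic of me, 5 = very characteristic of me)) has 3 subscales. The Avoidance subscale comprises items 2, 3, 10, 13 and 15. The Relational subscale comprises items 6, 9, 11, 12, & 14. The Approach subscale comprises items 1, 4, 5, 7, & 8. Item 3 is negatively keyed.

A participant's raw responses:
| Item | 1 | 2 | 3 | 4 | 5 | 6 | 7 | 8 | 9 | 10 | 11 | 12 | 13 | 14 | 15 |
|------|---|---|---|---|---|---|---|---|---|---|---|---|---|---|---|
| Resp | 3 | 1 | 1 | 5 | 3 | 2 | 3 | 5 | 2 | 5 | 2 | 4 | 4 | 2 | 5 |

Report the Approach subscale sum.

Approach items: 1, 4, 5, 7, 8.
  item 1: 3
  item 4: 5
  item 5: 3
  item 7: 3
  item 8: 5
Sum = 3 + 5 + 3 + 3 + 5 = 19

19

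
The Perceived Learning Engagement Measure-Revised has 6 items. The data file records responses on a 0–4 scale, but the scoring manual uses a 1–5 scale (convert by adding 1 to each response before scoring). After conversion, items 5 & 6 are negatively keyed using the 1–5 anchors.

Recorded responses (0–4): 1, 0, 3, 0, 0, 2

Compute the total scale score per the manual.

16

Convert to 1–5: 2, 1, 4, 1, 1, 3
Reverse-coded (reverse-coded value = 6 − response):
  item 5: 6 − 1 = 5
  item 6: 6 − 3 = 3
Scored: 2, 1, 4, 1, 5, 3
Total = 16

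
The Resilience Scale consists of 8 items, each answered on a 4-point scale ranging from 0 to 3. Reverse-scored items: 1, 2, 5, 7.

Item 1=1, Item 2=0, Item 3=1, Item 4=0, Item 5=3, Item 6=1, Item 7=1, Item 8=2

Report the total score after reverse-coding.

11

Raw sum = 9. Reverse-scored items: 1, 2, 5, 7; their raw sum = 5.
Each reversal replaces raw with 3 − raw, changing the total by 3 − 2·raw per item.
Total = 9 + 4·3 − 2·5 = 9 + 12 − 10 = 11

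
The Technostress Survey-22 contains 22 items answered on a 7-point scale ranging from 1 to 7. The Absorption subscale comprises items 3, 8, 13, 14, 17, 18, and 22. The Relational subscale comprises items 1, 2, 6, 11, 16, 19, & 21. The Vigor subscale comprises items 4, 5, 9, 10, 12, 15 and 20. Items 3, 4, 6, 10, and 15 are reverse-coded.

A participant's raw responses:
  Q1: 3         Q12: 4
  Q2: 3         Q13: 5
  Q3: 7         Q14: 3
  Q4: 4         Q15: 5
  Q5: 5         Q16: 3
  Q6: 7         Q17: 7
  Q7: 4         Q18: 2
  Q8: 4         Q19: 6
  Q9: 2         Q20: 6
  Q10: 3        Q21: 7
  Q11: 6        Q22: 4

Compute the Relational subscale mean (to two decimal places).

4.14

Relational items: 1, 2, 6, 11, 16, 19, 21.
Of these, item 6 is reverse-coded; reverse-coded value = 8 − response.
  item 1: 3
  item 2: 3
  item 6: 8 − 7 = 1
  item 11: 6
  item 16: 3
  item 19: 6
  item 21: 7
Sum = 3 + 3 + 1 + 6 + 3 + 6 + 7 = 29
Mean = 29 / 7 = 4.14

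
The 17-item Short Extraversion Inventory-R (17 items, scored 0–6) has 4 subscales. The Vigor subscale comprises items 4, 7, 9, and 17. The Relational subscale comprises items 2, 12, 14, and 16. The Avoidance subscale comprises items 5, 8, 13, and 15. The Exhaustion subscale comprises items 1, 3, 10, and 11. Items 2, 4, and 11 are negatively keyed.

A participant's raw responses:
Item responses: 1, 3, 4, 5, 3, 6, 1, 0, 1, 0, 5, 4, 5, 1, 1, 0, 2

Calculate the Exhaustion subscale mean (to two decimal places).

1.50

Exhaustion items: 1, 3, 10, 11.
Of these, item 11 is negatively keyed; reversed = (0+6) − raw = 6 − raw.
  item 1: 1
  item 3: 4
  item 10: 0
  item 11: 6 − 5 = 1
Sum = 1 + 4 + 0 + 1 = 6
Mean = 6 / 4 = 1.50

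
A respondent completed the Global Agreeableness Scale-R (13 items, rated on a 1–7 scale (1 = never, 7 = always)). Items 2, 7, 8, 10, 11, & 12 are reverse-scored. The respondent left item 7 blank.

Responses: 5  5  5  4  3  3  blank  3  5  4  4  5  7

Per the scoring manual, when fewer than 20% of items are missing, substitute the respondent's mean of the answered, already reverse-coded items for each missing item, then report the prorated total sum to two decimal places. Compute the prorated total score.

55.25

Reverse-coded (reverse-coded value = 8 − response):
  item 2: 8 − 5 = 3
  item 8: 8 − 3 = 5
  item 10: 8 − 4 = 4
  item 11: 8 − 4 = 4
  item 12: 8 − 5 = 3
Completed scored items (12 of 13): 5, 3, 5, 4, 3, 3, 5, 5, 4, 4, 3, 7; sum = 51.
Person mean = 51 / 12 ≈ 4.2500
Prorated total = (51 / 12) × 13 = 55.25 (to 2 dp)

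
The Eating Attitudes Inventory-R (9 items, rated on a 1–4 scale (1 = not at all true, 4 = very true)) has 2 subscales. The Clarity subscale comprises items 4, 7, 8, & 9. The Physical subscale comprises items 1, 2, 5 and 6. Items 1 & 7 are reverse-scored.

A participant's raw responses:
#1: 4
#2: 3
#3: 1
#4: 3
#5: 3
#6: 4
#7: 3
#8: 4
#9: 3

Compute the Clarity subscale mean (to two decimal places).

Clarity items: 4, 7, 8, 9.
Of these, item 7 is reverse-scored; on a 1–4 scale, reversed = 5 − raw.
  item 4: 3
  item 7: 5 − 3 = 2
  item 8: 4
  item 9: 3
Sum = 3 + 2 + 4 + 3 = 12
Mean = 12 / 4 = 3.00

3.00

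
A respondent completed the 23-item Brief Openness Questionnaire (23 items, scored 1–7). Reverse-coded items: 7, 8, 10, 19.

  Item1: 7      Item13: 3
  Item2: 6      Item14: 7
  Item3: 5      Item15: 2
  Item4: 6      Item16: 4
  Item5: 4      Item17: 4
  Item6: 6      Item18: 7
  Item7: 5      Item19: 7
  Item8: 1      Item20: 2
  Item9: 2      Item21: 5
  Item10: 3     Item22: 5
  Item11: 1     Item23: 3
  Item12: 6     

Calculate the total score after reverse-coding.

101

Reverse-coded items (reversed = (1+7) − raw = 8 − raw):
  item 7: 8 − 5 = 3
  item 8: 8 − 1 = 7
  item 10: 8 − 3 = 5
  item 19: 8 − 7 = 1
Scored items: 7, 6, 5, 6, 4, 6, 3, 7, 2, 5, 1, 6, 3, 7, 2, 4, 4, 7, 1, 2, 5, 5, 3
Total = 7 + 6 + 5 + 6 + 4 + 6 + 3 + 7 + 2 + 5 + 1 + 6 + 3 + 7 + 2 + 4 + 4 + 7 + 1 + 2 + 5 + 5 + 3 = 101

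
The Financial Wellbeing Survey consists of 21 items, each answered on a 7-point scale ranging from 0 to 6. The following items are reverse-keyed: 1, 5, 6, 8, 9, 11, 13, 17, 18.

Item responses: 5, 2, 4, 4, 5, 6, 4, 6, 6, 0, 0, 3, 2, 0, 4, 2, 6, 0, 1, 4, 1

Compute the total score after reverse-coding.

Reversing items 1, 5, 6, 8, 9, 11, 13, 17, & 18 with 6 − raw:
Total = (6−5) + 2 + 4 + 4 + (6−5) + (6−6) + 4 + (6−6) + (6−6) + 0 + (6−0) + 3 + (6−2) + 0 + 4 + 2 + (6−6) + (6−0) + 1 + 4 + 1
      = 1 + 2 + 4 + 4 + 1 + 0 + 4 + 0 + 0 + 0 + 6 + 3 + 4 + 0 + 4 + 2 + 0 + 6 + 1 + 4 + 1 = 47

47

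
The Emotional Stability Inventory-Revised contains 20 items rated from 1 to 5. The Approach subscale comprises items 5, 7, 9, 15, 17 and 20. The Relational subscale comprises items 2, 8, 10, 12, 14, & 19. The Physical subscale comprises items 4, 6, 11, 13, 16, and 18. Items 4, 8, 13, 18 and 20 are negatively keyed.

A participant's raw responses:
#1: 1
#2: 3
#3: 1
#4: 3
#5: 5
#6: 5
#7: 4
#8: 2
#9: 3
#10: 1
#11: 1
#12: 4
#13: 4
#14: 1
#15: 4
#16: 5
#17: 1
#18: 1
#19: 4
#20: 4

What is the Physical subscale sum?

Physical items: 4, 6, 11, 13, 16, 18.
Of these, items 4, 13 and 18 are negatively keyed; reversed = (1+5) − raw = 6 − raw.
  item 4: 6 − 3 = 3
  item 6: 5
  item 11: 1
  item 13: 6 − 4 = 2
  item 16: 5
  item 18: 6 − 1 = 5
Sum = 3 + 5 + 1 + 2 + 5 + 5 = 21

21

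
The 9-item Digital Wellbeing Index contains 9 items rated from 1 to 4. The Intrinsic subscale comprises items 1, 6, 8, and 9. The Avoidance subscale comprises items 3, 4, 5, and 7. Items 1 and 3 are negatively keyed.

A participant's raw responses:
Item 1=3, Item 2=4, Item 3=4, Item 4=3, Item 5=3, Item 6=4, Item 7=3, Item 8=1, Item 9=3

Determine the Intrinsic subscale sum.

10

Intrinsic items: 1, 6, 8, 9.
Of these, item 1 is negatively keyed; on a 1–4 scale, reversed = 5 − raw.
  item 1: 5 − 3 = 2
  item 6: 4
  item 8: 1
  item 9: 3
Sum = 2 + 4 + 1 + 3 = 10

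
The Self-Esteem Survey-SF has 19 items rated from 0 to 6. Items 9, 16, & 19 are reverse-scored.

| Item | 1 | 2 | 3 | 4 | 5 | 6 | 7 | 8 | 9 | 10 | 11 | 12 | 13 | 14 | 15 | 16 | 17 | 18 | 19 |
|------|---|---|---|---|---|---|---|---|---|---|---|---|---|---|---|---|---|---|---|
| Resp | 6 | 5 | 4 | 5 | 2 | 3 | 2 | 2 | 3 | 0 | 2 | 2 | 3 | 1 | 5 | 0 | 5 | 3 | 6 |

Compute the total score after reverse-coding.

Raw sum = 59. Reverse-scored items: 9, 16, 19; their raw sum = 9.
Each reversal replaces raw with 6 − raw, changing the total by 6 − 2·raw per item.
Total = 59 + 3·6 − 2·9 = 59 + 18 − 18 = 59

59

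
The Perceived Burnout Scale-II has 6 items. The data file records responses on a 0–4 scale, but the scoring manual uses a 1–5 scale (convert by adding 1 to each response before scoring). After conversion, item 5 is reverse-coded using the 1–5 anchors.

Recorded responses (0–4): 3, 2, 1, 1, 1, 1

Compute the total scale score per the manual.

17

Convert to 1–5: 4, 3, 2, 2, 2, 2
Reverse-coded (on a 1–5 scale, reversed = 6 − raw):
  item 5: 6 − 2 = 4
Scored: 4, 3, 2, 2, 4, 2
Total = 17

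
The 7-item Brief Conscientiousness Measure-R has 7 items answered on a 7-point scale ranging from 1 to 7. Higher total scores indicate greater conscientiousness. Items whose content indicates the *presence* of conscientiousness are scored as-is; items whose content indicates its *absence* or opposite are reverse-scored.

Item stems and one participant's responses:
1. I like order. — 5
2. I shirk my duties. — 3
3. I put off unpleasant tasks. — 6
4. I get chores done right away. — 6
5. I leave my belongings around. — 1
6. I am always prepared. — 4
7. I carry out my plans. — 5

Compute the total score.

34

Items 2, 3, 5 describe the absence/opposite of conscientiousness → reverse-score.
reverse-coded value = 8 − response.
  item 1: 5
  item 2: 8 − 3 = 5
  item 3: 8 − 6 = 2
  item 4: 6
  item 5: 8 − 1 = 7
  item 6: 4
  item 7: 5
Total = 5 + 5 + 2 + 6 + 7 + 4 + 5 = 34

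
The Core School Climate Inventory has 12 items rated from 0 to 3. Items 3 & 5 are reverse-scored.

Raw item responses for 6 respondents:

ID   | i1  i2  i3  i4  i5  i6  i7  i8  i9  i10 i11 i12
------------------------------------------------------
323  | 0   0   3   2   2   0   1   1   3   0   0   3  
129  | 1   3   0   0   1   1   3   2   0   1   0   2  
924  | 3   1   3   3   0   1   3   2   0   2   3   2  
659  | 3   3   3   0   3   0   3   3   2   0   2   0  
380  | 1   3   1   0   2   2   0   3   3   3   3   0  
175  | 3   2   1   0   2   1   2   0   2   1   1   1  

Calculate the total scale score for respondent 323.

Respondent 323 raw: 0, 0, 3, 2, 2, 0, 1, 1, 3, 0, 0, 3.
Reverse-coded (on a 0–3 scale, reversed = 3 − raw):
  item 1: 0
  item 2: 0
  item 3: 3 − 3 = 0
  item 4: 2
  item 5: 3 − 2 = 1
  item 6: 0
  item 7: 1
  item 8: 1
  item 9: 3
  item 10: 0
  item 11: 0
  item 12: 3
Sum = 0 + 0 + 0 + 2 + 1 + 0 + 1 + 1 + 3 + 0 + 0 + 3 = 11

11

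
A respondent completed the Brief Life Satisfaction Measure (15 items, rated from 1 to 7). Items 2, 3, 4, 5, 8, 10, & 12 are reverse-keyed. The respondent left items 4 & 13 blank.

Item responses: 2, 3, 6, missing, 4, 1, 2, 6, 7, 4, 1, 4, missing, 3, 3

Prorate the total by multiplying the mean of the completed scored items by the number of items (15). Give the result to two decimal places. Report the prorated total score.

Reverse-coded (on a 1–7 scale, reversed = 8 − raw):
  item 2: 8 − 3 = 5
  item 3: 8 − 6 = 2
  item 5: 8 − 4 = 4
  item 8: 8 − 6 = 2
  item 10: 8 − 4 = 4
  item 12: 8 − 4 = 4
Completed scored items (13 of 15): 2, 5, 2, 4, 1, 2, 2, 7, 4, 1, 4, 3, 3; sum = 40.
Person mean = 40 / 13 ≈ 3.0769
Prorated total = (40 / 13) × 15 = 46.15 (to 2 dp)

46.15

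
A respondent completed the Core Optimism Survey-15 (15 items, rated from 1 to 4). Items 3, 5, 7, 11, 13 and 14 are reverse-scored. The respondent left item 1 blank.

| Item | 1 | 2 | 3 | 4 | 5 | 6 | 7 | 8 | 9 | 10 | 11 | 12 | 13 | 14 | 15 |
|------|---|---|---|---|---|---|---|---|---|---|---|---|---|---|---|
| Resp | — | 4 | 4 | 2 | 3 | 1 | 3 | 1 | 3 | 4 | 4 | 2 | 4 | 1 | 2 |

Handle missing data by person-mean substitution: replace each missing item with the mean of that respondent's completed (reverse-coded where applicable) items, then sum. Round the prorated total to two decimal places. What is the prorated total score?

32.14

Reverse-coded (reversed = (1+4) − raw = 5 − raw):
  item 3: 5 − 4 = 1
  item 5: 5 − 3 = 2
  item 7: 5 − 3 = 2
  item 11: 5 − 4 = 1
  item 13: 5 − 4 = 1
  item 14: 5 − 1 = 4
Completed scored items (14 of 15): 4, 1, 2, 2, 1, 2, 1, 3, 4, 1, 2, 1, 4, 2; sum = 30.
Person mean = 30 / 14 ≈ 2.1429
Prorated total = (30 / 14) × 15 = 32.14 (to 2 dp)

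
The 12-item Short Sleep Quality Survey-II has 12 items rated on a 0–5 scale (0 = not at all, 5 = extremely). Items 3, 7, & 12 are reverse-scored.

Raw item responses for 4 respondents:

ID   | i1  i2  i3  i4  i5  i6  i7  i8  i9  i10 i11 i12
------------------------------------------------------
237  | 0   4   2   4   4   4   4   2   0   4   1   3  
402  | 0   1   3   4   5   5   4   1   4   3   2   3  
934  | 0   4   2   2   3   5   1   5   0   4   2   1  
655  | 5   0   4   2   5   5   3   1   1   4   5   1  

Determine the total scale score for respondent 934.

Respondent 934 raw: 0, 4, 2, 2, 3, 5, 1, 5, 0, 4, 2, 1.
Reverse-coded (reversed = (0+5) − raw = 5 − raw):
  item 1: 0
  item 2: 4
  item 3: 5 − 2 = 3
  item 4: 2
  item 5: 3
  item 6: 5
  item 7: 5 − 1 = 4
  item 8: 5
  item 9: 0
  item 10: 4
  item 11: 2
  item 12: 5 − 1 = 4
Sum = 0 + 4 + 3 + 2 + 3 + 5 + 4 + 5 + 0 + 4 + 2 + 4 = 36

36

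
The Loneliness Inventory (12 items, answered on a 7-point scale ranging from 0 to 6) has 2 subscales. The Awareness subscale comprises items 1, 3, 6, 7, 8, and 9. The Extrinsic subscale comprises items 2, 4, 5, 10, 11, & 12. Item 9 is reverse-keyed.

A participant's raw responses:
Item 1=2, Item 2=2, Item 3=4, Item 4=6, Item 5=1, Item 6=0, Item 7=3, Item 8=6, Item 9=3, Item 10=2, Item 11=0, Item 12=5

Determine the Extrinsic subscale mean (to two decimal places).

Extrinsic items: 2, 4, 5, 10, 11, 12.
  item 2: 2
  item 4: 6
  item 5: 1
  item 10: 2
  item 11: 0
  item 12: 5
Sum = 2 + 6 + 1 + 2 + 0 + 5 = 16
Mean = 16 / 6 = 2.67

2.67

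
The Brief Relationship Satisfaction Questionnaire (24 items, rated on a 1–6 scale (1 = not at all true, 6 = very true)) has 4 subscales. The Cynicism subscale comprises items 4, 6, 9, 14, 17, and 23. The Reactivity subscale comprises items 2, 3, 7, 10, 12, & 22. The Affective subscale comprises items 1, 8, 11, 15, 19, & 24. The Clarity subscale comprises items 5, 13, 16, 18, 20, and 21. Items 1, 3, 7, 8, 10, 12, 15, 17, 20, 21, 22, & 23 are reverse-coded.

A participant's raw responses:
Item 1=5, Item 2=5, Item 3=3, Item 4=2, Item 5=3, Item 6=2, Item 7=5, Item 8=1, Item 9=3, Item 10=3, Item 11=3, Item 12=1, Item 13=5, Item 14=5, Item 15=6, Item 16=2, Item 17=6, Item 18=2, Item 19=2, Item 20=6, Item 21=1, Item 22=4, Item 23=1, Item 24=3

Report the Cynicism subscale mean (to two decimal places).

3.17

Cynicism items: 4, 6, 9, 14, 17, 23.
Of these, items 17 & 23 are reverse-coded; reverse-coded value = 7 − response.
  item 4: 2
  item 6: 2
  item 9: 3
  item 14: 5
  item 17: 7 − 6 = 1
  item 23: 7 − 1 = 6
Sum = 2 + 2 + 3 + 5 + 1 + 6 = 19
Mean = 19 / 6 = 3.17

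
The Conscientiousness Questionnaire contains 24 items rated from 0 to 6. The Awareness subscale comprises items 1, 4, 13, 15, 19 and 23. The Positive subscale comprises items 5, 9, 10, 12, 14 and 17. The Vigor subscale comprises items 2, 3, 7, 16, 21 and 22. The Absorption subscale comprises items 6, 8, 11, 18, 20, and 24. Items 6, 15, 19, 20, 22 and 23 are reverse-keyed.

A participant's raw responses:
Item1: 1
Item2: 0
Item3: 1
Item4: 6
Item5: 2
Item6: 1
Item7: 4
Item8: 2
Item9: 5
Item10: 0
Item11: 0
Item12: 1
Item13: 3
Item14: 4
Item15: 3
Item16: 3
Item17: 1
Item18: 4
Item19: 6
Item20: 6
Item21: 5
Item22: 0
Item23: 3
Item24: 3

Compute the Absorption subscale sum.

14

Absorption items: 6, 8, 11, 18, 20, 24.
Of these, items 6 and 20 are reverse-keyed; on a 0–6 scale, reversed = 6 − raw.
  item 6: 6 − 1 = 5
  item 8: 2
  item 11: 0
  item 18: 4
  item 20: 6 − 6 = 0
  item 24: 3
Sum = 5 + 2 + 0 + 4 + 0 + 3 = 14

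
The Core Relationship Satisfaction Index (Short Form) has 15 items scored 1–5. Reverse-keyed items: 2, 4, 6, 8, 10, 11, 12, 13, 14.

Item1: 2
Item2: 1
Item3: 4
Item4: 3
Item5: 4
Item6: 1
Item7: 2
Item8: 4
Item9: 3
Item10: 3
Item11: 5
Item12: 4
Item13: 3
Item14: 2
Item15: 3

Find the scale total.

46

Apply reverse scoring (reversed = (1+5) − raw = 6 − raw):
  item 2: 6 − 1 = 5
  item 4: 6 − 3 = 3
  item 6: 6 − 1 = 5
  item 8: 6 − 4 = 2
  item 10: 6 − 3 = 3
  item 11: 6 − 5 = 1
  item 12: 6 − 4 = 2
  item 13: 6 − 3 = 3
  item 14: 6 − 2 = 4
Scored responses: 2, 5, 4, 3, 4, 5, 2, 2, 3, 3, 1, 2, 3, 4, 3
Total = 2 + 5 + 4 + 3 + 4 + 5 + 2 + 2 + 3 + 3 + 1 + 2 + 3 + 4 + 3 = 46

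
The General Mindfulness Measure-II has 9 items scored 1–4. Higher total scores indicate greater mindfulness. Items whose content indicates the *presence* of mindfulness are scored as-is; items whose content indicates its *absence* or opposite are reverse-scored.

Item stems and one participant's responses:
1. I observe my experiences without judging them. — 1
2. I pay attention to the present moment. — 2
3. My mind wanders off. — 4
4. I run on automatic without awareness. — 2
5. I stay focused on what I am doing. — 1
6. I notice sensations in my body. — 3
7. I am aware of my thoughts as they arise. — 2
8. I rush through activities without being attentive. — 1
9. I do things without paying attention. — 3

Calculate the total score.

Items 3, 4, 8, 9 describe the absence/opposite of mindfulness → reverse-score.
reversed = (1+4) − raw = 5 − raw.
  item 1: 1
  item 2: 2
  item 3: 5 − 4 = 1
  item 4: 5 − 2 = 3
  item 5: 1
  item 6: 3
  item 7: 2
  item 8: 5 − 1 = 4
  item 9: 5 − 3 = 2
Total = 1 + 2 + 1 + 3 + 1 + 3 + 2 + 4 + 2 = 19

19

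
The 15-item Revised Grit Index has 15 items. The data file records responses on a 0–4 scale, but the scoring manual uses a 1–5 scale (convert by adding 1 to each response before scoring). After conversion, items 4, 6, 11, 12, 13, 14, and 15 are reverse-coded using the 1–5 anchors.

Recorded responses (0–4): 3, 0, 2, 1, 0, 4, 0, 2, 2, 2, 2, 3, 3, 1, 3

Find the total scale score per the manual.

37

Convert to 1–5: 4, 1, 3, 2, 1, 5, 1, 3, 3, 3, 3, 4, 4, 2, 4
Reverse-coded (on a 1–5 scale, reversed = 6 − raw):
  item 4: 6 − 2 = 4
  item 6: 6 − 5 = 1
  item 11: 6 − 3 = 3
  item 12: 6 − 4 = 2
  item 13: 6 − 4 = 2
  item 14: 6 − 2 = 4
  item 15: 6 − 4 = 2
Scored: 4, 1, 3, 4, 1, 1, 1, 3, 3, 3, 3, 2, 2, 4, 2
Total = 37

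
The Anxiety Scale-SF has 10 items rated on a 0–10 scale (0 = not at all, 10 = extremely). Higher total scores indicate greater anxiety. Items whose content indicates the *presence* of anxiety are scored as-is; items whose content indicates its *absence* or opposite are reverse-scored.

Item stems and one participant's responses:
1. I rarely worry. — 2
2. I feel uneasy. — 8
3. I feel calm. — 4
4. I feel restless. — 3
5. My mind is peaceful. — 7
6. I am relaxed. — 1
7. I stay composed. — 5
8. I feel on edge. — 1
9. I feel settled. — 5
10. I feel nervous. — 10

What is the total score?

Items 1, 3, 5, 6, 7, 9 describe the absence/opposite of anxiety → reverse-score.
on a 0–10 scale, reversed = 10 − raw.
  item 1: 10 − 2 = 8
  item 2: 8
  item 3: 10 − 4 = 6
  item 4: 3
  item 5: 10 − 7 = 3
  item 6: 10 − 1 = 9
  item 7: 10 − 5 = 5
  item 8: 1
  item 9: 10 − 5 = 5
  item 10: 10
Total = 8 + 8 + 6 + 3 + 3 + 9 + 5 + 1 + 5 + 10 = 58

58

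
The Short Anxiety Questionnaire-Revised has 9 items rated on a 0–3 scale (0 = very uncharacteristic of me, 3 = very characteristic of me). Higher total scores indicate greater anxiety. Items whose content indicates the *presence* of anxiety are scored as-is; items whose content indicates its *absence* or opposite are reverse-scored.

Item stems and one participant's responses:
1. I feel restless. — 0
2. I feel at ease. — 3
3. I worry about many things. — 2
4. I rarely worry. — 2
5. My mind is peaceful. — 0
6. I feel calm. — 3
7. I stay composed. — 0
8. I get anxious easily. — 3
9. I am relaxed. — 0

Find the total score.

Items 2, 4, 5, 6, 7, 9 describe the absence/opposite of anxiety → reverse-score.
on a 0–3 scale, reversed = 3 − raw.
  item 1: 0
  item 2: 3 − 3 = 0
  item 3: 2
  item 4: 3 − 2 = 1
  item 5: 3 − 0 = 3
  item 6: 3 − 3 = 0
  item 7: 3 − 0 = 3
  item 8: 3
  item 9: 3 − 0 = 3
Total = 0 + 0 + 2 + 1 + 3 + 0 + 3 + 3 + 3 = 15

15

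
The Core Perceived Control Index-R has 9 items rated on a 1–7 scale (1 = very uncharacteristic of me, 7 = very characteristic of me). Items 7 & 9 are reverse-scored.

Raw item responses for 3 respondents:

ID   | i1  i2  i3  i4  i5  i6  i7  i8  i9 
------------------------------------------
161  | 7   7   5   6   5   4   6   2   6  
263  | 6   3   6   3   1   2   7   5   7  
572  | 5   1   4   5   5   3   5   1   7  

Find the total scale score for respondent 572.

28

Respondent 572 raw: 5, 1, 4, 5, 5, 3, 5, 1, 7.
Reverse-coded (reversed = (1+7) − raw = 8 − raw):
  item 1: 5
  item 2: 1
  item 3: 4
  item 4: 5
  item 5: 5
  item 6: 3
  item 7: 8 − 5 = 3
  item 8: 1
  item 9: 8 − 7 = 1
Sum = 5 + 1 + 4 + 5 + 5 + 3 + 3 + 1 + 1 = 28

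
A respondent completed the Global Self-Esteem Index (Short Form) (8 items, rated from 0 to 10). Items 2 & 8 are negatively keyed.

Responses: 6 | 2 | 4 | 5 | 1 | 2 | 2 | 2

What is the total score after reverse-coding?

36

Negatively keyed items use 10 − raw:
  item 2: 10 − 2 = 8
  item 8: 10 − 2 = 8
Scored items: 6, 8, 4, 5, 1, 2, 2, 8
Total = 6 + 8 + 4 + 5 + 1 + 2 + 2 + 8 = 36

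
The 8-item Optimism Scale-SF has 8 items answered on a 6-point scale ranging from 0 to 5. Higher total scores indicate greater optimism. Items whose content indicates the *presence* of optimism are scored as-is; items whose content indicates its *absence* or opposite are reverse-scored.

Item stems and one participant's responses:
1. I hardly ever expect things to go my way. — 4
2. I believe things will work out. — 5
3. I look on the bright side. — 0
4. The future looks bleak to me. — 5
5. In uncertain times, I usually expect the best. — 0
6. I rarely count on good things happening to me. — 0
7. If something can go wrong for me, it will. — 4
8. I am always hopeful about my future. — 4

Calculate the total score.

16

Items 1, 4, 6, 7 describe the absence/opposite of optimism → reverse-score.
reversed = (0+5) − raw = 5 − raw.
  item 1: 5 − 4 = 1
  item 2: 5
  item 3: 0
  item 4: 5 − 5 = 0
  item 5: 0
  item 6: 5 − 0 = 5
  item 7: 5 − 4 = 1
  item 8: 4
Total = 1 + 5 + 0 + 0 + 0 + 5 + 1 + 4 = 16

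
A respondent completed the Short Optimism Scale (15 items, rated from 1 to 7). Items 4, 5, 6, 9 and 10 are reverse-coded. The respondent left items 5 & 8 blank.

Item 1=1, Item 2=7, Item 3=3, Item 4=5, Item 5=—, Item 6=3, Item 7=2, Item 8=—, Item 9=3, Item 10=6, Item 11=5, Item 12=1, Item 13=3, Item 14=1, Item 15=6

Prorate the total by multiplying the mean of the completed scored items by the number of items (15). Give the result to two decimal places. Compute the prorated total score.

Reverse-coded (on a 1–7 scale, reversed = 8 − raw):
  item 4: 8 − 5 = 3
  item 6: 8 − 3 = 5
  item 9: 8 − 3 = 5
  item 10: 8 − 6 = 2
Completed scored items (13 of 15): 1, 7, 3, 3, 5, 2, 5, 2, 5, 1, 3, 1, 6; sum = 44.
Person mean = 44 / 13 ≈ 3.3846
Prorated total = (44 / 13) × 15 = 50.77 (to 2 dp)

50.77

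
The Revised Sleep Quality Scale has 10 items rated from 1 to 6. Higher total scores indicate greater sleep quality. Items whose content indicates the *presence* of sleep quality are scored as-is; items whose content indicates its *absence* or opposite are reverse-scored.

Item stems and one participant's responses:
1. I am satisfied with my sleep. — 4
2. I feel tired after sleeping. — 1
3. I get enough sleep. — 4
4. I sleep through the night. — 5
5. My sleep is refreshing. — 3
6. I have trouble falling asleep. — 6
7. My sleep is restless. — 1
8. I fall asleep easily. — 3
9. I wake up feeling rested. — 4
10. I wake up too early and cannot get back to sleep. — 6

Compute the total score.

Items 2, 6, 7, 10 describe the absence/opposite of sleep quality → reverse-score.
reversed = (1+6) − raw = 7 − raw.
  item 1: 4
  item 2: 7 − 1 = 6
  item 3: 4
  item 4: 5
  item 5: 3
  item 6: 7 − 6 = 1
  item 7: 7 − 1 = 6
  item 8: 3
  item 9: 4
  item 10: 7 − 6 = 1
Total = 4 + 6 + 4 + 5 + 3 + 1 + 6 + 3 + 4 + 1 = 37

37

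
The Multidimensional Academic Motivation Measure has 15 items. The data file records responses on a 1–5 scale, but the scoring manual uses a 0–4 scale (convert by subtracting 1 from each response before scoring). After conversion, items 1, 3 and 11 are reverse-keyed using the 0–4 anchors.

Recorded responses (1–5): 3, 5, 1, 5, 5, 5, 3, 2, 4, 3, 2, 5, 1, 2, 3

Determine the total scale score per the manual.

Convert to 0–4: 2, 4, 0, 4, 4, 4, 2, 1, 3, 2, 1, 4, 0, 1, 2
Reverse-coded (reversed = (0+4) − raw = 4 − raw):
  item 1: 4 − 2 = 2
  item 3: 4 − 0 = 4
  item 11: 4 − 1 = 3
Scored: 2, 4, 4, 4, 4, 4, 2, 1, 3, 2, 3, 4, 0, 1, 2
Total = 40

40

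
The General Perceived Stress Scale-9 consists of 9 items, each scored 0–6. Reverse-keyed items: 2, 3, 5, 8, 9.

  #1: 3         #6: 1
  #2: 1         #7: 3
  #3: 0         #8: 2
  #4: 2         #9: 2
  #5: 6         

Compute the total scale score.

28

Reverse-keyed items use 6 − raw:
  item 2: 6 − 1 = 5
  item 3: 6 − 0 = 6
  item 5: 6 − 6 = 0
  item 8: 6 − 2 = 4
  item 9: 6 − 2 = 4
Scored responses: 3, 5, 6, 2, 0, 1, 3, 4, 4
Total = 3 + 5 + 6 + 2 + 0 + 1 + 3 + 4 + 4 = 28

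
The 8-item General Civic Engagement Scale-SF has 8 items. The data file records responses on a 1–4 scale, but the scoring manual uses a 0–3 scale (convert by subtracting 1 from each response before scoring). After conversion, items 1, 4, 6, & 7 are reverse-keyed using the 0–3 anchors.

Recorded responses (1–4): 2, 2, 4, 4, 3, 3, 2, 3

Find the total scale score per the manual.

13

Convert to 0–3: 1, 1, 3, 3, 2, 2, 1, 2
Reverse-coded (on a 0–3 scale, reversed = 3 − raw):
  item 1: 3 − 1 = 2
  item 4: 3 − 3 = 0
  item 6: 3 − 2 = 1
  item 7: 3 − 1 = 2
Scored: 2, 1, 3, 0, 2, 1, 2, 2
Total = 13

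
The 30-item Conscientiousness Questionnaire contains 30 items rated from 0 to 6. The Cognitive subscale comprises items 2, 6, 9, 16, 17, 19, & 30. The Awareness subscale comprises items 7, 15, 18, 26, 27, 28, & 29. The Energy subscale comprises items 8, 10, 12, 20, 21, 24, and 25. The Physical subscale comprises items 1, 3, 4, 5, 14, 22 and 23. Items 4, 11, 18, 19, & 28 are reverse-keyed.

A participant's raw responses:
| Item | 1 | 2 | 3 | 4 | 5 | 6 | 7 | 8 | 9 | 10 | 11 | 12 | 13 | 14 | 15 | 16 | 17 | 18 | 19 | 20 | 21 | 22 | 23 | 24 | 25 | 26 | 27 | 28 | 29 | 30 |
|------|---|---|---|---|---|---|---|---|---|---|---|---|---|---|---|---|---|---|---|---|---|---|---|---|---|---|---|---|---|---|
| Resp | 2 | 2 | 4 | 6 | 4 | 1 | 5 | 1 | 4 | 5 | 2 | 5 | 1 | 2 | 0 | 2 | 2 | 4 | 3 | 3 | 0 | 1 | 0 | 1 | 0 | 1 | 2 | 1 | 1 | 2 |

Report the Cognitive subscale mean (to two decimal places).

Cognitive items: 2, 6, 9, 16, 17, 19, 30.
Of these, item 19 is reverse-keyed; on a 0–6 scale, reversed = 6 − raw.
  item 2: 2
  item 6: 1
  item 9: 4
  item 16: 2
  item 17: 2
  item 19: 6 − 3 = 3
  item 30: 2
Sum = 2 + 1 + 4 + 2 + 2 + 3 + 2 = 16
Mean = 16 / 7 = 2.29

2.29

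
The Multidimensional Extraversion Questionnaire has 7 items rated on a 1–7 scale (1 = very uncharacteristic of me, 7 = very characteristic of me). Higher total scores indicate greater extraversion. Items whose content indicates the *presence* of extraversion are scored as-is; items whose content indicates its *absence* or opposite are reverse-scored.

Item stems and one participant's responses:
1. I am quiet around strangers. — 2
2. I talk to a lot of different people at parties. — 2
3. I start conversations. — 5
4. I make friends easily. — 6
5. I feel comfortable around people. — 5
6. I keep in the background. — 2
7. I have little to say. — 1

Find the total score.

37

Items 1, 6, 7 describe the absence/opposite of extraversion → reverse-score.
on a 1–7 scale, reversed = 8 − raw.
  item 1: 8 − 2 = 6
  item 2: 2
  item 3: 5
  item 4: 6
  item 5: 5
  item 6: 8 − 2 = 6
  item 7: 8 − 1 = 7
Total = 6 + 2 + 5 + 6 + 5 + 6 + 7 = 37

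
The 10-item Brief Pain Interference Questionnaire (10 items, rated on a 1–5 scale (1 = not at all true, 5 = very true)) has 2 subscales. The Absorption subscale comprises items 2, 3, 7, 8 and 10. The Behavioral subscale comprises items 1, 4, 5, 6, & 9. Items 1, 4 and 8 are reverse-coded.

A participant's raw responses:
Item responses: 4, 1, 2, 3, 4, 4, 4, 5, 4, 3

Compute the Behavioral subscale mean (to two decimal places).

3.40

Behavioral items: 1, 4, 5, 6, 9.
Of these, items 1 & 4 are reverse-coded; reverse-coded value = 6 − response.
  item 1: 6 − 4 = 2
  item 4: 6 − 3 = 3
  item 5: 4
  item 6: 4
  item 9: 4
Sum = 2 + 3 + 4 + 4 + 4 = 17
Mean = 17 / 5 = 3.40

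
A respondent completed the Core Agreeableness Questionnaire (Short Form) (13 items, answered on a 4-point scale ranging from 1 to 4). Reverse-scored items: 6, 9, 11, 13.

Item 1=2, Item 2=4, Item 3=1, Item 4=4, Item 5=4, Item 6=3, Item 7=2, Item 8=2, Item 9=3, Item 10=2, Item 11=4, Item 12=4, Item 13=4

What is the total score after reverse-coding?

Raw sum = 39. Reverse-scored items: 6, 9, 11, 13; their raw sum = 14.
Each reversal replaces raw with 5 − raw, changing the total by 5 − 2·raw per item.
Total = 39 + 4·5 − 2·14 = 39 + 20 − 28 = 31

31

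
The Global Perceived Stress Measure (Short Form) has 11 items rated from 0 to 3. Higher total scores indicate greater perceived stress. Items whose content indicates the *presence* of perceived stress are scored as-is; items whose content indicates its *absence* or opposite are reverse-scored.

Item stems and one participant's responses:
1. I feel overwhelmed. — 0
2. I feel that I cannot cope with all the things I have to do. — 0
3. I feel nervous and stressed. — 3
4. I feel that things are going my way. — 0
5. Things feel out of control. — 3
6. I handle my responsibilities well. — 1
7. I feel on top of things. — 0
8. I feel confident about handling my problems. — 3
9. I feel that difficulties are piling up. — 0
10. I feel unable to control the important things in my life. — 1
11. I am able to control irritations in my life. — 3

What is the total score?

15

Items 4, 6, 7, 8, 11 describe the absence/opposite of perceived stress → reverse-score.
on a 0–3 scale, reversed = 3 − raw.
  item 1: 0
  item 2: 0
  item 3: 3
  item 4: 3 − 0 = 3
  item 5: 3
  item 6: 3 − 1 = 2
  item 7: 3 − 0 = 3
  item 8: 3 − 3 = 0
  item 9: 0
  item 10: 1
  item 11: 3 − 3 = 0
Total = 0 + 0 + 3 + 3 + 3 + 2 + 3 + 0 + 0 + 1 + 0 = 15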